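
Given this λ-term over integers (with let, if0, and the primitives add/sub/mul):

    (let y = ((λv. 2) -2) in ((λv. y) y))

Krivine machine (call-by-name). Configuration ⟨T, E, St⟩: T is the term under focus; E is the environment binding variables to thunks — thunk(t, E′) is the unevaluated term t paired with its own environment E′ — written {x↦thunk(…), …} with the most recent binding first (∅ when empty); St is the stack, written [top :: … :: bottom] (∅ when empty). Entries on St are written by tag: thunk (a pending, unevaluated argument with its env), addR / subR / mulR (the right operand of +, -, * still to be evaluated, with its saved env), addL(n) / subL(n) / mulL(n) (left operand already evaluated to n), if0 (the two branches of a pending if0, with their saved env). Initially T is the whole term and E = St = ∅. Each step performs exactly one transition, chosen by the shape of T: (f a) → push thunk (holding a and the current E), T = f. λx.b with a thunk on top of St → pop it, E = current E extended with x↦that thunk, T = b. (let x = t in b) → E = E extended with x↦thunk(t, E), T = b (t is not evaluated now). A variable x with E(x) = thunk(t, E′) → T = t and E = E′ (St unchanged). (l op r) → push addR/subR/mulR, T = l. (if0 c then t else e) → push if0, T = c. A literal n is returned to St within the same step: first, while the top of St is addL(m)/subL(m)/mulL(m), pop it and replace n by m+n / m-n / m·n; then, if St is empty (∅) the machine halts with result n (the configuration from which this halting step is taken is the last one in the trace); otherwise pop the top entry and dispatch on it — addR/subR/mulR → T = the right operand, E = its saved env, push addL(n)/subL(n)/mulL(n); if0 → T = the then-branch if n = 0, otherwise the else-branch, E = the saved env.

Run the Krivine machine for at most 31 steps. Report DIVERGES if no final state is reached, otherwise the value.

Answer: 2

Execution trace:
t=0: [T=(let y = ((λv. 2) -2) in ((λv. y) y)) | E=∅ | St=∅]
t=1: [T=((λv. y) y) | E={y↦thunk(((λv. 2) -2), ∅)} | St=∅]
t=2: [T=(λv. y) | E={y↦thunk(((λv. 2) -2), ∅)} | St=[thunk]]
t=3: [T=y | E={v↦thunk(y, {y↦thunk(((λv. 2) -2), ∅)}), y↦thunk(((λv. 2) -2), ∅)} | St=∅]
t=4: [T=((λv. 2) -2) | E=∅ | St=∅]
t=5: [T=(λv. 2) | E=∅ | St=[thunk]]
t=6: [T=2 | E={v↦thunk(-2, ∅)} | St=∅]
→ final value 2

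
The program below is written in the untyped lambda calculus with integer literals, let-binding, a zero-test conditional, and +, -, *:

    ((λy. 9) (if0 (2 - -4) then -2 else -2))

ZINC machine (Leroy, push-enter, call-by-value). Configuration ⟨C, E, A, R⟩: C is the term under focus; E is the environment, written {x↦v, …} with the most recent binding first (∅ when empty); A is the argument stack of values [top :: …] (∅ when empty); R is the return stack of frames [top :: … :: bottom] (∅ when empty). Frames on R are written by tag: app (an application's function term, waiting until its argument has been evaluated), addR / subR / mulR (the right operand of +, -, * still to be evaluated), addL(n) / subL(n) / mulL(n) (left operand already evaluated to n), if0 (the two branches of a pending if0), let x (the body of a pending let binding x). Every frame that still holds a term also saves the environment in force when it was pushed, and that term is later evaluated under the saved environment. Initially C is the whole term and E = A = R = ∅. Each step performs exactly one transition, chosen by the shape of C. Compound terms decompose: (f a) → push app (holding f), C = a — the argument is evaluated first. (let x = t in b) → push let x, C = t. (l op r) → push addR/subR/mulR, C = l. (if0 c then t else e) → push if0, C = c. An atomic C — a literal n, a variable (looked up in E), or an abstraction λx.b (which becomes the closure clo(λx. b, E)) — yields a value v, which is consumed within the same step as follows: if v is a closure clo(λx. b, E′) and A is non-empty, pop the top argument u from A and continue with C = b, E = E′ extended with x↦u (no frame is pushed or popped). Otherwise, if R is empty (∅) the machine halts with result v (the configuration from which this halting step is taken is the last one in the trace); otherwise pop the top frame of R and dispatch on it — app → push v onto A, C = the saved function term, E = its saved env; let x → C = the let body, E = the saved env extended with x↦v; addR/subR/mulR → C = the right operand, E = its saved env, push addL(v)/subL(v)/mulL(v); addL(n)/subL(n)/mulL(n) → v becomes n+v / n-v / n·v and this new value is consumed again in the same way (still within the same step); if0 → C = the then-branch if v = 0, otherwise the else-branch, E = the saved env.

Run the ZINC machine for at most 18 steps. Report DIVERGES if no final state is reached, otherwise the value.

Answer: 9

Derivation:
step 0: ⟨C=((λy. 9) (if0 (2 - -4) then -2 else -2)); E=∅; A=∅; R=∅⟩
step 1: ⟨C=(if0 (2 - -4) then -2 else -2); E=∅; A=∅; R=[app]⟩
step 2: ⟨C=(2 - -4); E=∅; A=∅; R=[if0 :: app]⟩
step 3: ⟨C=2; E=∅; A=∅; R=[subR :: if0 :: app]⟩
step 4: ⟨C=-4; E=∅; A=∅; R=[subL(2) :: if0 :: app]⟩
step 5: ⟨C=-2; E=∅; A=∅; R=[app]⟩
step 6: ⟨C=(λy. 9); E=∅; A=[-2]; R=∅⟩
step 7: ⟨C=9; E={y↦-2}; A=∅; R=∅⟩
→ final value 9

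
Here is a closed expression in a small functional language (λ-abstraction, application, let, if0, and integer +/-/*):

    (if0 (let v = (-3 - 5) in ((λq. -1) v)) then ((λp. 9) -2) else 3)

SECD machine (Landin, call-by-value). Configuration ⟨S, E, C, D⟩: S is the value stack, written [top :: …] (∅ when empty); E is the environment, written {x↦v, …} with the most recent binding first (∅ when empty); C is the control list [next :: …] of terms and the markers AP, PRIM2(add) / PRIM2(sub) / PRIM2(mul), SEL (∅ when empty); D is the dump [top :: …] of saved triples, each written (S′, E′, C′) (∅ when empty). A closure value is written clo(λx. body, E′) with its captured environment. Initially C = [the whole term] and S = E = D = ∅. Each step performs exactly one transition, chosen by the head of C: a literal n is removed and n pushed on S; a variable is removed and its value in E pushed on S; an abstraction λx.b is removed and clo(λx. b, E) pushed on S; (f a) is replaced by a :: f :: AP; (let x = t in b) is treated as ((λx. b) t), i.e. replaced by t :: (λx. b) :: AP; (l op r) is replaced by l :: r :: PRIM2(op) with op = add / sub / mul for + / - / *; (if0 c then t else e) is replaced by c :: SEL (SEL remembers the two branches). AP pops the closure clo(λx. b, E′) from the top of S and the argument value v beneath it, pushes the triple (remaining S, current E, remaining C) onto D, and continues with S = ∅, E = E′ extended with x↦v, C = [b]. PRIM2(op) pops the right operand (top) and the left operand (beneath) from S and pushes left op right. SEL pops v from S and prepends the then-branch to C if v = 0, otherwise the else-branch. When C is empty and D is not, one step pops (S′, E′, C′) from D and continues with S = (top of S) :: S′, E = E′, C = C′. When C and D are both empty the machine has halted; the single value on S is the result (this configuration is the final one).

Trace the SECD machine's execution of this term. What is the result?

Answer: 3

Derivation:
[0] ⟨S=∅; E=∅; C=[(if0 (let v = (-3 - 5) in ((λq. -1) v)) then ((λp. 9) -2) else 3)]; D=∅⟩
[1] ⟨S=∅; E=∅; C=[(let v = (-3 - 5) in ((λq. -1) v)) :: SEL]; D=∅⟩
[2] ⟨S=∅; E=∅; C=[(-3 - 5) :: (λv. ((λq. -1) v)) :: AP :: SEL]; D=∅⟩
[3] ⟨S=∅; E=∅; C=[-3 :: 5 :: PRIM2(sub) :: (λv. ((λq. -1) v)) :: AP :: SEL]; D=∅⟩
[4] ⟨S=[-3]; E=∅; C=[5 :: PRIM2(sub) :: (λv. ((λq. -1) v)) :: AP :: SEL]; D=∅⟩
[5] ⟨S=[5 :: -3]; E=∅; C=[PRIM2(sub) :: (λv. ((λq. -1) v)) :: AP :: SEL]; D=∅⟩
[6] ⟨S=[-8]; E=∅; C=[(λv. ((λq. -1) v)) :: AP :: SEL]; D=∅⟩
[7] ⟨S=[clo(λv. ((λq. -1) v), ∅) :: -8]; E=∅; C=[AP :: SEL]; D=∅⟩
[8] ⟨S=∅; E={v↦-8}; C=[((λq. -1) v)]; D=[(∅, ∅, [SEL])]⟩
[9] ⟨S=∅; E={v↦-8}; C=[v :: (λq. -1) :: AP]; D=[(∅, ∅, [SEL])]⟩
[10] ⟨S=[-8]; E={v↦-8}; C=[(λq. -1) :: AP]; D=[(∅, ∅, [SEL])]⟩
[11] ⟨S=[clo(λq. -1, {v↦-8}) :: -8]; E={v↦-8}; C=[AP]; D=[(∅, ∅, [SEL])]⟩
[12] ⟨S=∅; E={q↦-8, v↦-8}; C=[-1]; D=[(∅, {v↦-8}, ∅) :: (∅, ∅, [SEL])]⟩
[13] ⟨S=[-1]; E={q↦-8, v↦-8}; C=∅; D=[(∅, {v↦-8}, ∅) :: (∅, ∅, [SEL])]⟩
[14] ⟨S=[-1]; E={v↦-8}; C=∅; D=[(∅, ∅, [SEL])]⟩
[15] ⟨S=[-1]; E=∅; C=[SEL]; D=∅⟩
[16] ⟨S=∅; E=∅; C=[3]; D=∅⟩
[17] ⟨S=[3]; E=∅; C=∅; D=∅⟩
→ final value 3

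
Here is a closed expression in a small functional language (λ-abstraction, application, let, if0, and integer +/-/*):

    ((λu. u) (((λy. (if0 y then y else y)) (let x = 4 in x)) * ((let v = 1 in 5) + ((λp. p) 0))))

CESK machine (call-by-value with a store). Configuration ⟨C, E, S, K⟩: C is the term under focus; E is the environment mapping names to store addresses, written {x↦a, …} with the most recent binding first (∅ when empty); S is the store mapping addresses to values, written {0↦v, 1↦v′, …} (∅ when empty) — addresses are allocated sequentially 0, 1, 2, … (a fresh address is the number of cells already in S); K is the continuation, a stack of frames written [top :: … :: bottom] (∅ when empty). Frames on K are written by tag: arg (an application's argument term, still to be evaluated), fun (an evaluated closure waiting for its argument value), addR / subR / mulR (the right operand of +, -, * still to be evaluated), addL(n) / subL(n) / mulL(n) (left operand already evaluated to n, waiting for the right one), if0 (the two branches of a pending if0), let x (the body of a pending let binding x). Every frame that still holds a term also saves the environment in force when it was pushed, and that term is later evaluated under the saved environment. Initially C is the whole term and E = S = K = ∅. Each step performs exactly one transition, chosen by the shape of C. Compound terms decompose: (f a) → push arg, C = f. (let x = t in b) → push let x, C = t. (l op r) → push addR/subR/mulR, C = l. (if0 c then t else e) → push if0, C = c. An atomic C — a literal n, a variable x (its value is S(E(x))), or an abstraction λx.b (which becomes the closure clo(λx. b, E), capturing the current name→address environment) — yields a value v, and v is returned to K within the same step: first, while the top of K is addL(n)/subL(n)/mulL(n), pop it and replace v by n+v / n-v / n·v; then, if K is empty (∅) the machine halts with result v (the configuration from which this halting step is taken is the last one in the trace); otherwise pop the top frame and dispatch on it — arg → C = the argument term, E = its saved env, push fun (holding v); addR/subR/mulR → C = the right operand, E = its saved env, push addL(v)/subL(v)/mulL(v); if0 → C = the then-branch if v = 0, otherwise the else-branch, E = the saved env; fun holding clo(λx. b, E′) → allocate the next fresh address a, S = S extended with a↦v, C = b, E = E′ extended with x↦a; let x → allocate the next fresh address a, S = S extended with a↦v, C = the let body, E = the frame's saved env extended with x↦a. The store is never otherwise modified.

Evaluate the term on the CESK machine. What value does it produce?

[0] ⟨C=((λu. u) (((λy. (if0 y then y else y)) (let x = 4 in x)) * ((let v = 1 in 5) + ((λp. p) 0)))); E=∅; S=∅; K=∅⟩
[1] ⟨C=(λu. u); E=∅; S=∅; K=[arg]⟩
[2] ⟨C=(((λy. (if0 y then y else y)) (let x = 4 in x)) * ((let v = 1 in 5) + ((λp. p) 0))); E=∅; S=∅; K=[fun]⟩
[3] ⟨C=((λy. (if0 y then y else y)) (let x = 4 in x)); E=∅; S=∅; K=[mulR :: fun]⟩
[4] ⟨C=(λy. (if0 y then y else y)); E=∅; S=∅; K=[arg :: mulR :: fun]⟩
[5] ⟨C=(let x = 4 in x); E=∅; S=∅; K=[fun :: mulR :: fun]⟩
[6] ⟨C=4; E=∅; S=∅; K=[let x :: fun :: mulR :: fun]⟩
[7] ⟨C=x; E={x↦0}; S={0↦4}; K=[fun :: mulR :: fun]⟩
[8] ⟨C=(if0 y then y else y); E={y↦1}; S={0↦4, 1↦4}; K=[mulR :: fun]⟩
[9] ⟨C=y; E={y↦1}; S={0↦4, 1↦4}; K=[if0 :: mulR :: fun]⟩
[10] ⟨C=y; E={y↦1}; S={0↦4, 1↦4}; K=[mulR :: fun]⟩
[11] ⟨C=((let v = 1 in 5) + ((λp. p) 0)); E=∅; S={0↦4, 1↦4}; K=[mulL(4) :: fun]⟩
[12] ⟨C=(let v = 1 in 5); E=∅; S={0↦4, 1↦4}; K=[addR :: mulL(4) :: fun]⟩
[13] ⟨C=1; E=∅; S={0↦4, 1↦4}; K=[let v :: addR :: mulL(4) :: fun]⟩
[14] ⟨C=5; E={v↦2}; S={0↦4, 1↦4, 2↦1}; K=[addR :: mulL(4) :: fun]⟩
[15] ⟨C=((λp. p) 0); E=∅; S={0↦4, 1↦4, 2↦1}; K=[addL(5) :: mulL(4) :: fun]⟩
[16] ⟨C=(λp. p); E=∅; S={0↦4, 1↦4, 2↦1}; K=[arg :: addL(5) :: mulL(4) :: fun]⟩
[17] ⟨C=0; E=∅; S={0↦4, 1↦4, 2↦1}; K=[fun :: addL(5) :: mulL(4) :: fun]⟩
[18] ⟨C=p; E={p↦3}; S={0↦4, 1↦4, 2↦1, 3↦0}; K=[addL(5) :: mulL(4) :: fun]⟩
[19] ⟨C=u; E={u↦4}; S={0↦4, 1↦4, 2↦1, 3↦0, 4↦20}; K=∅⟩
→ final value 20

Answer: 20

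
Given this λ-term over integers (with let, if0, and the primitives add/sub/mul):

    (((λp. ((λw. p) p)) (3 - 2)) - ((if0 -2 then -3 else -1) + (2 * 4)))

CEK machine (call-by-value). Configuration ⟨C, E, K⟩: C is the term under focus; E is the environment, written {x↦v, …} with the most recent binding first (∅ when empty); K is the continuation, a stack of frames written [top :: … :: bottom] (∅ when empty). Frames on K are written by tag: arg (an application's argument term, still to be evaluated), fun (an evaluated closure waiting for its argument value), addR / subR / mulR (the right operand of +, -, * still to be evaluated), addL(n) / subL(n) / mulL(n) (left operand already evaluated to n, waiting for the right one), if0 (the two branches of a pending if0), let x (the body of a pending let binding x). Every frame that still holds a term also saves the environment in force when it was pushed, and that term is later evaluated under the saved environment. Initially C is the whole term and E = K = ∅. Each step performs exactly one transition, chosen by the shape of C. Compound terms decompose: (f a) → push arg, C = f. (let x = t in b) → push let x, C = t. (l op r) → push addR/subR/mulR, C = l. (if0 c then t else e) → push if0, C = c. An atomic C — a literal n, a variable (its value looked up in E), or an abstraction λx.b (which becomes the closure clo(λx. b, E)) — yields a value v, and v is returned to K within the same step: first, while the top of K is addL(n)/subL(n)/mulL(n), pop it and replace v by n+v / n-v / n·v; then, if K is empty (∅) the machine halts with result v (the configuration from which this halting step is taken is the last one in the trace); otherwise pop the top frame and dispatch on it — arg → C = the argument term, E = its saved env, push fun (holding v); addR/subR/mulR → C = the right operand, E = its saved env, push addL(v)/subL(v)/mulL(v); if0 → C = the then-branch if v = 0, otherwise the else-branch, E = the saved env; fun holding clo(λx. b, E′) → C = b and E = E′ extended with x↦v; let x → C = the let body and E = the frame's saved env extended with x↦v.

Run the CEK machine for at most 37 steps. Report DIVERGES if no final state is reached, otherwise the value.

[0] <C=(((λp. ((λw. p) p)) (3 - 2)) - ((if0 -2 then -3 else -1) + (2 * 4))), E=∅, K=∅>
[1] <C=((λp. ((λw. p) p)) (3 - 2)), E=∅, K=[subR]>
[2] <C=(λp. ((λw. p) p)), E=∅, K=[arg :: subR]>
[3] <C=(3 - 2), E=∅, K=[fun :: subR]>
[4] <C=3, E=∅, K=[subR :: fun :: subR]>
[5] <C=2, E=∅, K=[subL(3) :: fun :: subR]>
[6] <C=((λw. p) p), E={p↦1}, K=[subR]>
[7] <C=(λw. p), E={p↦1}, K=[arg :: subR]>
[8] <C=p, E={p↦1}, K=[fun :: subR]>
[9] <C=p, E={w↦1, p↦1}, K=[subR]>
[10] <C=((if0 -2 then -3 else -1) + (2 * 4)), E=∅, K=[subL(1)]>
[11] <C=(if0 -2 then -3 else -1), E=∅, K=[addR :: subL(1)]>
[12] <C=-2, E=∅, K=[if0 :: addR :: subL(1)]>
[13] <C=-1, E=∅, K=[addR :: subL(1)]>
[14] <C=(2 * 4), E=∅, K=[addL(-1) :: subL(1)]>
[15] <C=2, E=∅, K=[mulR :: addL(-1) :: subL(1)]>
[16] <C=4, E=∅, K=[mulL(2) :: addL(-1) :: subL(1)]>
→ final value -6

Answer: -6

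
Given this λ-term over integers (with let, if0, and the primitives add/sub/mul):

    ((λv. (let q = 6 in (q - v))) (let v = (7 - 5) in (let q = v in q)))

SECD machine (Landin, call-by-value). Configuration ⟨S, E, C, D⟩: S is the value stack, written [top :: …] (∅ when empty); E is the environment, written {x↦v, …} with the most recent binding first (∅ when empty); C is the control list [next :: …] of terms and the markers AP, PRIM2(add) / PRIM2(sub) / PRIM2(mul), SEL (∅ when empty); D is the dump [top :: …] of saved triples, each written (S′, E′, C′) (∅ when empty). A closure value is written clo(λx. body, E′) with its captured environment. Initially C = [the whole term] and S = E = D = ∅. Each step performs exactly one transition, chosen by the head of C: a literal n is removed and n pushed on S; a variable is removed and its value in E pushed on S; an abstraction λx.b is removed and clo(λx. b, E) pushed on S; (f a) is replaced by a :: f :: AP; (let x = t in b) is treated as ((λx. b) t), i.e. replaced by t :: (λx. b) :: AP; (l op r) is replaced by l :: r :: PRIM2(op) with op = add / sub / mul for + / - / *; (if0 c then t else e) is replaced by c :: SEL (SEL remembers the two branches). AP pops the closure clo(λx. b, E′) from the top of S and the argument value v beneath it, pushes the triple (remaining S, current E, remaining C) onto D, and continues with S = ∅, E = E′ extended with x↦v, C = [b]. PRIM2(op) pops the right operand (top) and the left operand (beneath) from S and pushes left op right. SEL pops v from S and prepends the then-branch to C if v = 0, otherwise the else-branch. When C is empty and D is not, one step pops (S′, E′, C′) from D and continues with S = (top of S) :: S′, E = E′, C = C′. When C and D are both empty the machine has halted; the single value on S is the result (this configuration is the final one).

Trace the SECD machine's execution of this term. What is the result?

t=0: [S=∅ | E=∅ | C=[((λv. (let q = 6 in (q - v))) (let v = (7 - 5) in (let q = v in q)))] | D=∅]
t=1: [S=∅ | E=∅ | C=[(let v = (7 - 5) in (let q = v in q)) :: (λv. (let q = 6 in (q - v))) :: AP] | D=∅]
t=2: [S=∅ | E=∅ | C=[(7 - 5) :: (λv. (let q = v in q)) :: AP :: (λv. (let q = 6 in (q - v))) :: AP] | D=∅]
t=3: [S=∅ | E=∅ | C=[7 :: 5 :: PRIM2(sub) :: (λv. (let q = v in q)) :: AP :: (λv. (let q = 6 in (q - v))) :: AP] | D=∅]
t=4: [S=[7] | E=∅ | C=[5 :: PRIM2(sub) :: (λv. (let q = v in q)) :: AP :: (λv. (let q = 6 in (q - v))) :: AP] | D=∅]
t=5: [S=[5 :: 7] | E=∅ | C=[PRIM2(sub) :: (λv. (let q = v in q)) :: AP :: (λv. (let q = 6 in (q - v))) :: AP] | D=∅]
t=6: [S=[2] | E=∅ | C=[(λv. (let q = v in q)) :: AP :: (λv. (let q = 6 in (q - v))) :: AP] | D=∅]
t=7: [S=[clo(λv. (let q = v in q), ∅) :: 2] | E=∅ | C=[AP :: (λv. (let q = 6 in (q - v))) :: AP] | D=∅]
t=8: [S=∅ | E={v↦2} | C=[(let q = v in q)] | D=[(∅, ∅, [(λv. (let q = 6 in (q - v))) :: AP])]]
t=9: [S=∅ | E={v↦2} | C=[v :: (λq. q) :: AP] | D=[(∅, ∅, [(λv. (let q = 6 in (q - v))) :: AP])]]
t=10: [S=[2] | E={v↦2} | C=[(λq. q) :: AP] | D=[(∅, ∅, [(λv. (let q = 6 in (q - v))) :: AP])]]
t=11: [S=[clo(λq. q, {v↦2}) :: 2] | E={v↦2} | C=[AP] | D=[(∅, ∅, [(λv. (let q = 6 in (q - v))) :: AP])]]
t=12: [S=∅ | E={q↦2, v↦2} | C=[q] | D=[(∅, {v↦2}, ∅) :: (∅, ∅, [(λv. (let q = 6 in (q - v))) :: AP])]]
t=13: [S=[2] | E={q↦2, v↦2} | C=∅ | D=[(∅, {v↦2}, ∅) :: (∅, ∅, [(λv. (let q = 6 in (q - v))) :: AP])]]
t=14: [S=[2] | E={v↦2} | C=∅ | D=[(∅, ∅, [(λv. (let q = 6 in (q - v))) :: AP])]]
t=15: [S=[2] | E=∅ | C=[(λv. (let q = 6 in (q - v))) :: AP] | D=∅]
t=16: [S=[clo(λv. (let q = 6 in (q - v)), ∅) :: 2] | E=∅ | C=[AP] | D=∅]
t=17: [S=∅ | E={v↦2} | C=[(let q = 6 in (q - v))] | D=[(∅, ∅, ∅)]]
t=18: [S=∅ | E={v↦2} | C=[6 :: (λq. (q - v)) :: AP] | D=[(∅, ∅, ∅)]]
t=19: [S=[6] | E={v↦2} | C=[(λq. (q - v)) :: AP] | D=[(∅, ∅, ∅)]]
t=20: [S=[clo(λq. (q - v), {v↦2}) :: 6] | E={v↦2} | C=[AP] | D=[(∅, ∅, ∅)]]
t=21: [S=∅ | E={q↦6, v↦2} | C=[(q - v)] | D=[(∅, {v↦2}, ∅) :: (∅, ∅, ∅)]]
t=22: [S=∅ | E={q↦6, v↦2} | C=[q :: v :: PRIM2(sub)] | D=[(∅, {v↦2}, ∅) :: (∅, ∅, ∅)]]
t=23: [S=[6] | E={q↦6, v↦2} | C=[v :: PRIM2(sub)] | D=[(∅, {v↦2}, ∅) :: (∅, ∅, ∅)]]
t=24: [S=[2 :: 6] | E={q↦6, v↦2} | C=[PRIM2(sub)] | D=[(∅, {v↦2}, ∅) :: (∅, ∅, ∅)]]
t=25: [S=[4] | E={q↦6, v↦2} | C=∅ | D=[(∅, {v↦2}, ∅) :: (∅, ∅, ∅)]]
t=26: [S=[4] | E={v↦2} | C=∅ | D=[(∅, ∅, ∅)]]
t=27: [S=[4] | E=∅ | C=∅ | D=∅]
→ final value 4

Answer: 4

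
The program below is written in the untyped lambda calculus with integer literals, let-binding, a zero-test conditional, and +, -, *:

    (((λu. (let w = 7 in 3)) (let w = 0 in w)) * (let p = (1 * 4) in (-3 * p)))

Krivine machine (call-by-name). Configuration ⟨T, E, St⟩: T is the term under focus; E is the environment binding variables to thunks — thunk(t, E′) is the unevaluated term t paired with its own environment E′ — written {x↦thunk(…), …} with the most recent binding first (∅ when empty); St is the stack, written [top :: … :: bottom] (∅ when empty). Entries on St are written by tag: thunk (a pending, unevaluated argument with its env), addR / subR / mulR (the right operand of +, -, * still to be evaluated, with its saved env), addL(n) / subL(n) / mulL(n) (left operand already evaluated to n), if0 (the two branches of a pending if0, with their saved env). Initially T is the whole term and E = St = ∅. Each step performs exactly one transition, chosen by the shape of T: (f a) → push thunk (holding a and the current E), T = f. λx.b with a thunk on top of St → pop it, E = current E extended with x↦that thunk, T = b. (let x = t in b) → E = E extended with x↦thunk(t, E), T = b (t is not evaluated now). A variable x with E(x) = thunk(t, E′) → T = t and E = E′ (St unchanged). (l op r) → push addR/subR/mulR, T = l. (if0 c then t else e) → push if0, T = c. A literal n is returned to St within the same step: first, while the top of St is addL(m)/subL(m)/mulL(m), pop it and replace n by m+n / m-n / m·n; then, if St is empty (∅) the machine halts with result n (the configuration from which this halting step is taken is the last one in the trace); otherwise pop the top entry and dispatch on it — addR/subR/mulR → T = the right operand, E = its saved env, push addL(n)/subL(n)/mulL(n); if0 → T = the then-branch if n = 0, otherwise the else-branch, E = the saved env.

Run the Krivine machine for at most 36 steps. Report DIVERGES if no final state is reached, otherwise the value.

t=0: <T=(((λu. (let w = 7 in 3)) (let w = 0 in w)) * (let p = (1 * 4) in (-3 * p))), E=∅, St=∅>
t=1: <T=((λu. (let w = 7 in 3)) (let w = 0 in w)), E=∅, St=[mulR]>
t=2: <T=(λu. (let w = 7 in 3)), E=∅, St=[thunk :: mulR]>
t=3: <T=(let w = 7 in 3), E={u↦thunk((let w = 0 in w), ∅)}, St=[mulR]>
t=4: <T=3, E={w↦thunk(7, {u↦thunk((let w = 0 in w), ∅)}), u↦thunk((let w = 0 in w), ∅)}, St=[mulR]>
t=5: <T=(let p = (1 * 4) in (-3 * p)), E=∅, St=[mulL(3)]>
t=6: <T=(-3 * p), E={p↦thunk((1 * 4), ∅)}, St=[mulL(3)]>
t=7: <T=-3, E={p↦thunk((1 * 4), ∅)}, St=[mulR :: mulL(3)]>
t=8: <T=p, E={p↦thunk((1 * 4), ∅)}, St=[mulL(-3) :: mulL(3)]>
t=9: <T=(1 * 4), E=∅, St=[mulL(-3) :: mulL(3)]>
t=10: <T=1, E=∅, St=[mulR :: mulL(-3) :: mulL(3)]>
t=11: <T=4, E=∅, St=[mulL(1) :: mulL(-3) :: mulL(3)]>
→ final value -36

Answer: -36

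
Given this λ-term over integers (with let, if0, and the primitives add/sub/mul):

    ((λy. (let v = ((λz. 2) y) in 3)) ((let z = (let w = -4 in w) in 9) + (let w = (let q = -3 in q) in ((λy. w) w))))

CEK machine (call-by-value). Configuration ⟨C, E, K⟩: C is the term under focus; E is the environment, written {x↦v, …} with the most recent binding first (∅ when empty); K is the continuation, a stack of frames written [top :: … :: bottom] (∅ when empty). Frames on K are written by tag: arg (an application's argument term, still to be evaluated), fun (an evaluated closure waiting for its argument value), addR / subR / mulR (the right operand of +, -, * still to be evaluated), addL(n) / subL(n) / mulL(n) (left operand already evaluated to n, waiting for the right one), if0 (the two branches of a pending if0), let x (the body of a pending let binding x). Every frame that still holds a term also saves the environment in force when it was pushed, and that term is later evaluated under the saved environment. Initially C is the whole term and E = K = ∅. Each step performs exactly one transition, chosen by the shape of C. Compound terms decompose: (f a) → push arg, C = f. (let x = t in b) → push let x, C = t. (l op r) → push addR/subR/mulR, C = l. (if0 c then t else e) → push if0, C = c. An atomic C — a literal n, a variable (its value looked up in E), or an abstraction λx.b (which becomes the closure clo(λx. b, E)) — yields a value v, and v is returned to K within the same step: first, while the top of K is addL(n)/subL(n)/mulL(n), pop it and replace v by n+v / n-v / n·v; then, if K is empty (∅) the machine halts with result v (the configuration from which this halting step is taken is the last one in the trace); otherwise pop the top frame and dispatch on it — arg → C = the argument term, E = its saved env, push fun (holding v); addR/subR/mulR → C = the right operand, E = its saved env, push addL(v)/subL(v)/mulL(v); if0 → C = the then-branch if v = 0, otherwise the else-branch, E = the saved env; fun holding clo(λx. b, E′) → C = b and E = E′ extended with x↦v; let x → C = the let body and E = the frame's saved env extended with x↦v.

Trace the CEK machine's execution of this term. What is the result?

step 0: [C=((λy. (let v = ((λz. 2) y) in 3)) ((let z = (let w = -4 in w) in 9) + (let w = (let q = -3 in q) in ((λy. w) w)))) | E=∅ | K=∅]
step 1: [C=(λy. (let v = ((λz. 2) y) in 3)) | E=∅ | K=[arg]]
step 2: [C=((let z = (let w = -4 in w) in 9) + (let w = (let q = -3 in q) in ((λy. w) w))) | E=∅ | K=[fun]]
step 3: [C=(let z = (let w = -4 in w) in 9) | E=∅ | K=[addR :: fun]]
step 4: [C=(let w = -4 in w) | E=∅ | K=[let z :: addR :: fun]]
step 5: [C=-4 | E=∅ | K=[let w :: let z :: addR :: fun]]
step 6: [C=w | E={w↦-4} | K=[let z :: addR :: fun]]
step 7: [C=9 | E={z↦-4} | K=[addR :: fun]]
step 8: [C=(let w = (let q = -3 in q) in ((λy. w) w)) | E=∅ | K=[addL(9) :: fun]]
step 9: [C=(let q = -3 in q) | E=∅ | K=[let w :: addL(9) :: fun]]
step 10: [C=-3 | E=∅ | K=[let q :: let w :: addL(9) :: fun]]
step 11: [C=q | E={q↦-3} | K=[let w :: addL(9) :: fun]]
step 12: [C=((λy. w) w) | E={w↦-3} | K=[addL(9) :: fun]]
step 13: [C=(λy. w) | E={w↦-3} | K=[arg :: addL(9) :: fun]]
step 14: [C=w | E={w↦-3} | K=[fun :: addL(9) :: fun]]
step 15: [C=w | E={y↦-3, w↦-3} | K=[addL(9) :: fun]]
step 16: [C=(let v = ((λz. 2) y) in 3) | E={y↦6} | K=∅]
step 17: [C=((λz. 2) y) | E={y↦6} | K=[let v]]
step 18: [C=(λz. 2) | E={y↦6} | K=[arg :: let v]]
step 19: [C=y | E={y↦6} | K=[fun :: let v]]
step 20: [C=2 | E={z↦6, y↦6} | K=[let v]]
step 21: [C=3 | E={v↦2, y↦6} | K=∅]
→ final value 3

Answer: 3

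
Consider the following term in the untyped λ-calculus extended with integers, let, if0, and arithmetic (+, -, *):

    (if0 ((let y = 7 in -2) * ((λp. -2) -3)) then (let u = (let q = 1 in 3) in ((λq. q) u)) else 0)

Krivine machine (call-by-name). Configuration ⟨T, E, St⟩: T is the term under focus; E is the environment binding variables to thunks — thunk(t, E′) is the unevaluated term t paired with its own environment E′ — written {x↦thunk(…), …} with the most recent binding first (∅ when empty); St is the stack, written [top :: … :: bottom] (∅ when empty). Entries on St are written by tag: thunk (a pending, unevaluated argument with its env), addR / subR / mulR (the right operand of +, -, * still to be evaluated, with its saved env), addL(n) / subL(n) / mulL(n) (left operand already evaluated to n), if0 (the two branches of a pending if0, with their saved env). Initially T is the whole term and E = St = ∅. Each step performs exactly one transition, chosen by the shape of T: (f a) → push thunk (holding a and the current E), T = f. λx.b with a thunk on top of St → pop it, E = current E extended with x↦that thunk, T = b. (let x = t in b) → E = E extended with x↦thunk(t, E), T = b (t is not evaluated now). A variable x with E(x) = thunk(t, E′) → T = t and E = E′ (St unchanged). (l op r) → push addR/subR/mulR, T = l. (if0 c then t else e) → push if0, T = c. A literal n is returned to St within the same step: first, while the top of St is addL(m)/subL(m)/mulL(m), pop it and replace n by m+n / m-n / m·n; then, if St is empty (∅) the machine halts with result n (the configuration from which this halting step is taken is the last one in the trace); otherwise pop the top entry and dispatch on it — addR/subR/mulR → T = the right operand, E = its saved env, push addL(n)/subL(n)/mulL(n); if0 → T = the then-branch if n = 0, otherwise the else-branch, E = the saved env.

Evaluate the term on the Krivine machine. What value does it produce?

step 0: ⟨T=(if0 ((let y = 7 in -2) * ((λp. -2) -3)) then (let u = (let q = 1 in 3) in ((λq. q) u)) else 0); E=∅; St=∅⟩
step 1: ⟨T=((let y = 7 in -2) * ((λp. -2) -3)); E=∅; St=[if0]⟩
step 2: ⟨T=(let y = 7 in -2); E=∅; St=[mulR :: if0]⟩
step 3: ⟨T=-2; E={y↦thunk(7, ∅)}; St=[mulR :: if0]⟩
step 4: ⟨T=((λp. -2) -3); E=∅; St=[mulL(-2) :: if0]⟩
step 5: ⟨T=(λp. -2); E=∅; St=[thunk :: mulL(-2) :: if0]⟩
step 6: ⟨T=-2; E={p↦thunk(-3, ∅)}; St=[mulL(-2) :: if0]⟩
step 7: ⟨T=0; E=∅; St=∅⟩
→ final value 0

Answer: 0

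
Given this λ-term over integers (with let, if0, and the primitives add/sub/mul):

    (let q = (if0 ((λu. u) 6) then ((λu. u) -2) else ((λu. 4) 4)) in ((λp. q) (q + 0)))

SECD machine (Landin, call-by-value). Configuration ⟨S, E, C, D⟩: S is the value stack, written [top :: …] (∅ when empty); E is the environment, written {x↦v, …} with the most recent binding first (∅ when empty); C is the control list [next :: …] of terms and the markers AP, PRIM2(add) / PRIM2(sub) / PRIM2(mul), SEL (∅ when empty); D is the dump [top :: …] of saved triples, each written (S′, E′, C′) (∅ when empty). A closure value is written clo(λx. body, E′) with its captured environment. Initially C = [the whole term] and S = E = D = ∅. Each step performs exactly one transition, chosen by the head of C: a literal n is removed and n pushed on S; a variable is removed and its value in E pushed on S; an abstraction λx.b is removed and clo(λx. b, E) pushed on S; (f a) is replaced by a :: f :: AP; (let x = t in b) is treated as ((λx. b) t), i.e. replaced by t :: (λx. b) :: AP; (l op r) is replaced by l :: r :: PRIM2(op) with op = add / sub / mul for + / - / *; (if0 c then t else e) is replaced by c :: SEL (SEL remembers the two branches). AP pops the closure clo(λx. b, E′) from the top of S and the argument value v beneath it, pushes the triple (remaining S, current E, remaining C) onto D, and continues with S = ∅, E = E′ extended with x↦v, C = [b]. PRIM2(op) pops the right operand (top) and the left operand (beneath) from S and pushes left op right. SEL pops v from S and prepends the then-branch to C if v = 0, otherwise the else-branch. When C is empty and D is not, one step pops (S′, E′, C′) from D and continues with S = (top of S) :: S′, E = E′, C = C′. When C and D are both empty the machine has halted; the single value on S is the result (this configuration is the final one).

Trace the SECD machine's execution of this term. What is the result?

Answer: 4

Machine steps:
0. ⟨S=∅; E=∅; C=[(let q = (if0 ((λu. u) 6) then ((λu. u) -2) else ((λu. 4) 4)) in ((λp. q) (q + 0)))]; D=∅⟩
1. ⟨S=∅; E=∅; C=[(if0 ((λu. u) 6) then ((λu. u) -2) else ((λu. 4) 4)) :: (λq. ((λp. q) (q + 0))) :: AP]; D=∅⟩
2. ⟨S=∅; E=∅; C=[((λu. u) 6) :: SEL :: (λq. ((λp. q) (q + 0))) :: AP]; D=∅⟩
3. ⟨S=∅; E=∅; C=[6 :: (λu. u) :: AP :: SEL :: (λq. ((λp. q) (q + 0))) :: AP]; D=∅⟩
4. ⟨S=[6]; E=∅; C=[(λu. u) :: AP :: SEL :: (λq. ((λp. q) (q + 0))) :: AP]; D=∅⟩
5. ⟨S=[clo(λu. u, ∅) :: 6]; E=∅; C=[AP :: SEL :: (λq. ((λp. q) (q + 0))) :: AP]; D=∅⟩
6. ⟨S=∅; E={u↦6}; C=[u]; D=[(∅, ∅, [SEL :: (λq. ((λp. q) (q + 0))) :: AP])]⟩
7. ⟨S=[6]; E={u↦6}; C=∅; D=[(∅, ∅, [SEL :: (λq. ((λp. q) (q + 0))) :: AP])]⟩
8. ⟨S=[6]; E=∅; C=[SEL :: (λq. ((λp. q) (q + 0))) :: AP]; D=∅⟩
9. ⟨S=∅; E=∅; C=[((λu. 4) 4) :: (λq. ((λp. q) (q + 0))) :: AP]; D=∅⟩
10. ⟨S=∅; E=∅; C=[4 :: (λu. 4) :: AP :: (λq. ((λp. q) (q + 0))) :: AP]; D=∅⟩
11. ⟨S=[4]; E=∅; C=[(λu. 4) :: AP :: (λq. ((λp. q) (q + 0))) :: AP]; D=∅⟩
12. ⟨S=[clo(λu. 4, ∅) :: 4]; E=∅; C=[AP :: (λq. ((λp. q) (q + 0))) :: AP]; D=∅⟩
13. ⟨S=∅; E={u↦4}; C=[4]; D=[(∅, ∅, [(λq. ((λp. q) (q + 0))) :: AP])]⟩
14. ⟨S=[4]; E={u↦4}; C=∅; D=[(∅, ∅, [(λq. ((λp. q) (q + 0))) :: AP])]⟩
15. ⟨S=[4]; E=∅; C=[(λq. ((λp. q) (q + 0))) :: AP]; D=∅⟩
16. ⟨S=[clo(λq. ((λp. q) (q + 0)), ∅) :: 4]; E=∅; C=[AP]; D=∅⟩
17. ⟨S=∅; E={q↦4}; C=[((λp. q) (q + 0))]; D=[(∅, ∅, ∅)]⟩
18. ⟨S=∅; E={q↦4}; C=[(q + 0) :: (λp. q) :: AP]; D=[(∅, ∅, ∅)]⟩
19. ⟨S=∅; E={q↦4}; C=[q :: 0 :: PRIM2(add) :: (λp. q) :: AP]; D=[(∅, ∅, ∅)]⟩
20. ⟨S=[4]; E={q↦4}; C=[0 :: PRIM2(add) :: (λp. q) :: AP]; D=[(∅, ∅, ∅)]⟩
21. ⟨S=[0 :: 4]; E={q↦4}; C=[PRIM2(add) :: (λp. q) :: AP]; D=[(∅, ∅, ∅)]⟩
22. ⟨S=[4]; E={q↦4}; C=[(λp. q) :: AP]; D=[(∅, ∅, ∅)]⟩
23. ⟨S=[clo(λp. q, {q↦4}) :: 4]; E={q↦4}; C=[AP]; D=[(∅, ∅, ∅)]⟩
24. ⟨S=∅; E={p↦4, q↦4}; C=[q]; D=[(∅, {q↦4}, ∅) :: (∅, ∅, ∅)]⟩
25. ⟨S=[4]; E={p↦4, q↦4}; C=∅; D=[(∅, {q↦4}, ∅) :: (∅, ∅, ∅)]⟩
26. ⟨S=[4]; E={q↦4}; C=∅; D=[(∅, ∅, ∅)]⟩
27. ⟨S=[4]; E=∅; C=∅; D=∅⟩
→ final value 4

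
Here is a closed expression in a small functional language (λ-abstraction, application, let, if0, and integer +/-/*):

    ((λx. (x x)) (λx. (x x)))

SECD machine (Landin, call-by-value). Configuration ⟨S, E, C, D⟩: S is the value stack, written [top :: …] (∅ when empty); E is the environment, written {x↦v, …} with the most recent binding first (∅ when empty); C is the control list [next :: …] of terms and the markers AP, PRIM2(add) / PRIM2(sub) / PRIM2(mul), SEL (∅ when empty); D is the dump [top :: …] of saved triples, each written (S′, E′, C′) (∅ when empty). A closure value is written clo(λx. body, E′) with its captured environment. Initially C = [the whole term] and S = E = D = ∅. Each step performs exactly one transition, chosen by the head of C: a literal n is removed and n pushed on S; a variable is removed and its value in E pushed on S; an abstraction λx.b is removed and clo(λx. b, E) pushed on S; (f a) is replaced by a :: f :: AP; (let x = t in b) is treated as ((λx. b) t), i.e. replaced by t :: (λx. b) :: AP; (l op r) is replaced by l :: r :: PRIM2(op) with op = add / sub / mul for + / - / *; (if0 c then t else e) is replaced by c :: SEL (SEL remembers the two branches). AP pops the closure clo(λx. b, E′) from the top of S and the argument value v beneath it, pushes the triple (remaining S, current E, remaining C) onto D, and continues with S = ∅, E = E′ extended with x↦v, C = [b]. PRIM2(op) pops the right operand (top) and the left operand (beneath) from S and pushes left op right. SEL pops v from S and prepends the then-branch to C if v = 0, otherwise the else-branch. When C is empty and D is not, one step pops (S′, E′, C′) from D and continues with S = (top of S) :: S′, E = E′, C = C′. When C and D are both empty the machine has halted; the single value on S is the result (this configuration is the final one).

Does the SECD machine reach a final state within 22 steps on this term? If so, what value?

Answer: DIVERGES (no final state within 22 steps)

Derivation:
[0] ⟨S=∅; E=∅; C=[((λx. (x x)) (λx. (x x)))]; D=∅⟩
[1] ⟨S=∅; E=∅; C=[(λx. (x x)) :: (λx. (x x)) :: AP]; D=∅⟩
[2] ⟨S=[clo(λx. (x x), ∅)]; E=∅; C=[(λx. (x x)) :: AP]; D=∅⟩
[3] ⟨S=[clo(λx. (x x), ∅) :: clo(λx. (x x), ∅)]; E=∅; C=[AP]; D=∅⟩
[4] ⟨S=∅; E={x↦clo(λx. (x x), ∅)}; C=[(x x)]; D=[(∅, ∅, ∅)]⟩
[5] ⟨S=∅; E={x↦clo(λx. (x x), ∅)}; C=[x :: x :: AP]; D=[(∅, ∅, ∅)]⟩
[6] ⟨S=[clo(λx. (x x), ∅)]; E={x↦clo(λx. (x x), ∅)}; C=[x :: AP]; D=[(∅, ∅, ∅)]⟩
[7] ⟨S=[clo(λx. (x x), ∅) :: clo(λx. (x x), ∅)]; E={x↦clo(λx. (x x), ∅)}; C=[AP]; D=[(∅, ∅, ∅)]⟩
[8] ⟨S=∅; E={x↦clo(λx. (x x), ∅)}; C=[(x x)]; D=[(∅, {x↦clo(λx. (x x), ∅)}, ∅) :: (∅, ∅, ∅)]⟩
[9] ⟨S=∅; E={x↦clo(λx. (x x), ∅)}; C=[x :: x :: AP]; D=[(∅, {x↦clo(λx. (x x), ∅)}, ∅) :: (∅, ∅, ∅)]⟩
[10] ⟨S=[clo(λx. (x x), ∅)]; E={x↦clo(λx. (x x), ∅)}; C=[x :: AP]; D=[(∅, {x↦clo(λx. (x x), ∅)}, ∅) :: (∅, ∅, ∅)]⟩
[11] ⟨S=[clo(λx. (x x), ∅) :: clo(λx. (x x), ∅)]; E={x↦clo(λx. (x x), ∅)}; C=[AP]; D=[(∅, {x↦clo(λx. (x x), ∅)}, ∅) :: (∅, ∅, ∅)]⟩
[12] ⟨S=∅; E={x↦clo(λx. (x x), ∅)}; C=[(x x)]; D=[(∅, {x↦clo(λx. (x x), ∅)}, ∅) :: (∅, {x↦clo(λx. (x x), ∅)}, ∅) :: (∅, ∅, ∅)]⟩
[13] ⟨S=∅; E={x↦clo(λx. (x x), ∅)}; C=[x :: x :: AP]; D=[(∅, {x↦clo(λx. (x x), ∅)}, ∅) :: (∅, {x↦clo(λx. (x x), ∅)}, ∅) :: (∅, ∅, ∅)]⟩
[14] ⟨S=[clo(λx. (x x), ∅)]; E={x↦clo(λx. (x x), ∅)}; C=[x :: AP]; D=[(∅, {x↦clo(λx. (x x), ∅)}, ∅) :: (∅, {x↦clo(λx. (x x), ∅)}, ∅) :: (∅, ∅, ∅)]⟩
[15] ⟨S=[clo(λx. (x x), ∅) :: clo(λx. (x x), ∅)]; E={x↦clo(λx. (x x), ∅)}; C=[AP]; D=[(∅, {x↦clo(λx. (x x), ∅)}, ∅) :: (∅, {x↦clo(λx. (x x), ∅)}, ∅) :: (∅, ∅, ∅)]⟩
[16] ⟨S=∅; E={x↦clo(λx. (x x), ∅)}; C=[(x x)]; D=[(∅, {x↦clo(λx. (x x), ∅)}, ∅) :: (∅, {x↦clo(λx. (x x), ∅)}, ∅) :: (∅, {x↦clo(λx. (x x), ∅)}, ∅) :: (∅, ∅, ∅)]⟩
[17] ⟨S=∅; E={x↦clo(λx. (x x), ∅)}; C=[x :: x :: AP]; D=[(∅, {x↦clo(λx. (x x), ∅)}, ∅) :: (∅, {x↦clo(λx. (x x), ∅)}, ∅) :: (∅, {x↦clo(λx. (x x), ∅)}, ∅) :: (∅, ∅, ∅)]⟩
[18] ⟨S=[clo(λx. (x x), ∅)]; E={x↦clo(λx. (x x), ∅)}; C=[x :: AP]; D=[(∅, {x↦clo(λx. (x x), ∅)}, ∅) :: (∅, {x↦clo(λx. (x x), ∅)}, ∅) :: (∅, {x↦clo(λx. (x x), ∅)}, ∅) :: (∅, ∅, ∅)]⟩
[19] ⟨S=[clo(λx. (x x), ∅) :: clo(λx. (x x), ∅)]; E={x↦clo(λx. (x x), ∅)}; C=[AP]; D=[(∅, {x↦clo(λx. (x x), ∅)}, ∅) :: (∅, {x↦clo(λx. (x x), ∅)}, ∅) :: (∅, {x↦clo(λx. (x x), ∅)}, ∅) :: (∅, ∅, ∅)]⟩
[20] ⟨S=∅; E={x↦clo(λx. (x x), ∅)}; C=[(x x)]; D=[(∅, {x↦clo(λx. (x x), ∅)}, ∅) :: (∅, {x↦clo(λx. (x x), ∅)}, ∅) :: (∅, {x↦clo(λx. (x x), ∅)}, ∅) :: (∅, {x↦clo(λx. (x x), ∅)}, ∅) :: (∅, ∅, ∅)]⟩
[21] ⟨S=∅; E={x↦clo(λx. (x x), ∅)}; C=[x :: x :: AP]; D=[(∅, {x↦clo(λx. (x x), ∅)}, ∅) :: (∅, {x↦clo(λx. (x x), ∅)}, ∅) :: (∅, {x↦clo(λx. (x x), ∅)}, ∅) :: (∅, {x↦clo(λx. (x x), ∅)}, ∅) :: (∅, ∅, ∅)]⟩
[22] ⟨S=[clo(λx. (x x), ∅)]; E={x↦clo(λx. (x x), ∅)}; C=[x :: AP]; D=[(∅, {x↦clo(λx. (x x), ∅)}, ∅) :: (∅, {x↦clo(λx. (x x), ∅)}, ∅) :: (∅, {x↦clo(λx. (x x), ∅)}, ∅) :: (∅, {x↦clo(λx. (x x), ∅)}, ∅) :: (∅, ∅, ∅)]⟩
→ 22 transitions taken and the configuration is still not final: no result within 22 steps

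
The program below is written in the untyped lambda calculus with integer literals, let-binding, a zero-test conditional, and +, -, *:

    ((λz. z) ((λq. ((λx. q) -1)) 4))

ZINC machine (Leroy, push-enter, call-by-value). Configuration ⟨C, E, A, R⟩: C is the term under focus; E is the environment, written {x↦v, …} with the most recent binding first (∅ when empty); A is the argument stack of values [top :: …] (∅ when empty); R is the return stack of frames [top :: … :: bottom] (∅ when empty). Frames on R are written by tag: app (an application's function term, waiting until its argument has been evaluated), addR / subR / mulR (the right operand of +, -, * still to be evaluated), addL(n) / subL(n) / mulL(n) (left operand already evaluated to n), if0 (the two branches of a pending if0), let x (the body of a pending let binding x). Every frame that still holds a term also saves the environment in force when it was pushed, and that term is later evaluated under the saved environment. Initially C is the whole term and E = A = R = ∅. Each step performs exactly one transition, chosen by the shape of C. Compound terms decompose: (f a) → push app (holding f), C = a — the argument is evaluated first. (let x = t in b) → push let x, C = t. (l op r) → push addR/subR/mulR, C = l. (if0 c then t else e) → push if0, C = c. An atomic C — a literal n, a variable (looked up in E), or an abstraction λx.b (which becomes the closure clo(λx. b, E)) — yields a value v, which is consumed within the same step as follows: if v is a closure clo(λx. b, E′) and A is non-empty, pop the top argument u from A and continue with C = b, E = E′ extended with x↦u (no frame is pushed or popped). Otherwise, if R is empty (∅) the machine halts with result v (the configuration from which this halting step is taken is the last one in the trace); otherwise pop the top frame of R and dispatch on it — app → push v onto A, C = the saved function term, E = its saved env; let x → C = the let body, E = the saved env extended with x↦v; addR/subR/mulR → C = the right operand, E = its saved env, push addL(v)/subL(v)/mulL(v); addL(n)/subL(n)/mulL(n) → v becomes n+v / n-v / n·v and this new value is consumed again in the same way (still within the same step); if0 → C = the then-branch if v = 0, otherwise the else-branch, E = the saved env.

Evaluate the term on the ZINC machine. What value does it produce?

Answer: 4

Execution trace:
0. ⟨C=((λz. z) ((λq. ((λx. q) -1)) 4)); E=∅; A=∅; R=∅⟩
1. ⟨C=((λq. ((λx. q) -1)) 4); E=∅; A=∅; R=[app]⟩
2. ⟨C=4; E=∅; A=∅; R=[app :: app]⟩
3. ⟨C=(λq. ((λx. q) -1)); E=∅; A=[4]; R=[app]⟩
4. ⟨C=((λx. q) -1); E={q↦4}; A=∅; R=[app]⟩
5. ⟨C=-1; E={q↦4}; A=∅; R=[app :: app]⟩
6. ⟨C=(λx. q); E={q↦4}; A=[-1]; R=[app]⟩
7. ⟨C=q; E={x↦-1, q↦4}; A=∅; R=[app]⟩
8. ⟨C=(λz. z); E=∅; A=[4]; R=∅⟩
9. ⟨C=z; E={z↦4}; A=∅; R=∅⟩
→ final value 4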